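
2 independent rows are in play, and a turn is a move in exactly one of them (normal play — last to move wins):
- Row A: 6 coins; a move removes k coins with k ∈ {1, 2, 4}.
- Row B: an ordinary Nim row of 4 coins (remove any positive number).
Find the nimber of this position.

4

For row A, compute g(0), g(1), … with moves {1, 2, 4}:
k:     0  1  2  3  4  5  6
g(k):  0  1  2  0  1  2  0
So g(6) = 0.
Row B is a plain Nim row of size 4, so its Grundy value is 4.
By the Sprague-Grundy theorem, the Grundy value of a sum of independent games is the XOR of the component values.
Combined value = 0 ⊕ 4 = 4.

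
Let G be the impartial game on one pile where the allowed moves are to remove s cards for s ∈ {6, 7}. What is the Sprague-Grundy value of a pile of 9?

1

Compute g(0), g(1), … for moves {6, 7}:
k:     0  1  2  3  4  5  6  7  8  9
g(k):  0  0  0  0  0  0  1  1  1  1
So g(9) = 1.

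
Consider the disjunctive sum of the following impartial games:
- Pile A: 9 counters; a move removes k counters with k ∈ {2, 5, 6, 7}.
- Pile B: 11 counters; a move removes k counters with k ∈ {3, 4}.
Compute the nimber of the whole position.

3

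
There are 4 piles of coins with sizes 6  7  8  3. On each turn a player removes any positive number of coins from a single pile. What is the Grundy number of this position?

10

Write each in binary and XOR column by column:
  0110  (6)
  0111  (7)
  1000  (8)
  0011  (3)
  ----
  1010  (10)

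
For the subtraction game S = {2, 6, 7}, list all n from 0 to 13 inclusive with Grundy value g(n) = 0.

0, 1, 4, 5, 9, 13

Grundy values for subtraction set {2, 6, 7}:
g(0) = mex{} = 0
g(1) = mex{} = 0
g(2) = mex{0} = 1
g(3) = mex{0} = 1
g(4) = mex{1} = 0
g(5) = mex{1} = 0
g(6) = mex{0} = 1
g(7) = mex{0} = 1
g(8) = mex{0,1} = 2
g(9) = mex{1} = 0
g(10) = mex{0,1,2} = 3
g(11) = mex{0} = 1
g(12) = mex{0,1,3} = 2
g(13) = mex{1} = 0
The P-positions (g = 0) in 0..13 are 0, 1, 4, 5, 9, 13.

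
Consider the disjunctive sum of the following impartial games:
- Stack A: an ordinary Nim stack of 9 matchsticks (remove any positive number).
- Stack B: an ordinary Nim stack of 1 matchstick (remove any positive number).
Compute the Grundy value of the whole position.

Stack A is a plain Nim stack of size 9, so its Grundy value is 9.
Stack B is a plain Nim stack of size 1, so its Grundy value is 1.
By the Sprague-Grundy theorem, the Grundy value of a sum of independent games is the XOR of the component values.
Combined value = 9 ⊕ 1 = 8.

8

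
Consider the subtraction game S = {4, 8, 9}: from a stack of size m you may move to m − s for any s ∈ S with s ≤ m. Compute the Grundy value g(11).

2

Compute g(0), g(1), … for moves {4, 8, 9}:
k:     0  1  2  3  4  5  6  7  8  9 10 11
g(k):  0  0  0  0  1  1  1  1  2  2  2  2
So g(11) = 2.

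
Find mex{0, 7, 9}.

1

0 is in the set but 1 is not, so the mex is 1.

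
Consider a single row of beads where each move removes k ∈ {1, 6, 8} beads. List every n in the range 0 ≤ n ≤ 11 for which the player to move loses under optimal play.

0, 2, 4, 7, 9, 11

Grundy values for subtraction set {1, 6, 8}:
k:     0  1  2  3  4  5  6  7  8  9 10 11
g(k):  0  1  0  1  0  1  2  0  1  0  1  0
The P-positions (g = 0) in 0..11 are 0, 2, 4, 7, 9, 11.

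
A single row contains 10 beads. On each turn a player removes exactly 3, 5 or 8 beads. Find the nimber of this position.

Build the Grundy sequence with g(k) = mex{g(k−s) : s ∈ {3, 5, 8}, s ≤ k}:
g(0) = mex{} = 0
g(1) = mex{} = 0
g(2) = mex{} = 0
g(3) = mex{0} = 1
g(4) = mex{0} = 1
g(5) = mex{0} = 1
g(6) = mex{0,1} = 2
g(7) = mex{0,1} = 2
g(8) = mex{0,1} = 2
g(9) = mex{0,1,2} = 3
g(10) = mex{0,1,2} = 3
So g(10) = 3.

3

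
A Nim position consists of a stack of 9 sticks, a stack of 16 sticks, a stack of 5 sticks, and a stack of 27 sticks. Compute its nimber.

Compute the nim-sum pairwise:
9 XOR 16 = 25
25 XOR 5 = 28
28 XOR 27 = 7

7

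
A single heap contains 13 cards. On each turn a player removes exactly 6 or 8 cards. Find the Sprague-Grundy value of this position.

2

Build the Grundy sequence with g(k) = mex{g(k−s) : s ∈ {6, 8}, s ≤ k}:
k:     0  1  2  3  4  5  6  7  8  9 10 11 12 13
g(k):  0  0  0  0  0  0  1  1  1  1  1  1  2  2
So g(13) = 2.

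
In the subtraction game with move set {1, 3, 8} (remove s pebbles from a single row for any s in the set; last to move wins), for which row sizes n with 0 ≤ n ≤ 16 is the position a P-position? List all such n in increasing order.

0, 2, 4, 6, 11, 13, 15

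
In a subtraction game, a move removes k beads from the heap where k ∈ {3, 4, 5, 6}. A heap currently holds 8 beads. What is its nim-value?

Build the Grundy sequence with g(k) = mex{g(k−s) : s ∈ {3, 4, 5, 6}, s ≤ k}:
g(0) = mex{} = 0
g(1) = mex{} = 0
g(2) = mex{} = 0
g(3) = mex{0} = 1
g(4) = mex{0} = 1
g(5) = mex{0} = 1
g(6) = mex{0,1} = 2
g(7) = mex{0,1} = 2
g(8) = mex{0,1} = 2
So g(8) = 2.

2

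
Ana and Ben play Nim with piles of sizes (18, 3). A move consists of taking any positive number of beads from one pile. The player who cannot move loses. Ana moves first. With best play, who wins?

Ana wins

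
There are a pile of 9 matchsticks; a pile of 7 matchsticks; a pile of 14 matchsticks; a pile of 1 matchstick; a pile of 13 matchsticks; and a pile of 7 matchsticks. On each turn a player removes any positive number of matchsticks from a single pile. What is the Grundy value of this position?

11

Nim-sum: 9 ^ 7 ^ 14 ^ 1 ^ 13 ^ 7 = 11.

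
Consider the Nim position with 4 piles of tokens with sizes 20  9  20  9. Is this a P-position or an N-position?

Nim-sum: 20 ^ 9 ^ 20 ^ 9 = 0.
The nim-sum is 0, so this is a P-position: the player to move is in a losing position under optimal play.

P-position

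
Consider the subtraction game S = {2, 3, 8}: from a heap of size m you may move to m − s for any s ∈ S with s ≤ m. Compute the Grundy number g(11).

Build the Grundy sequence with g(k) = mex{g(k−s) : s ∈ {2, 3, 8}, s ≤ k}:
g(0) = mex{} = 0
g(1) = mex{} = 0
g(2) = mex{0} = 1
g(3) = mex{0} = 1
g(4) = mex{0,1} = 2
g(5) = mex{1} = 0
g(6) = mex{1,2} = 0
g(7) = mex{0,2} = 1
g(8) = mex{0} = 1
g(9) = mex{0,1} = 2
g(10) = mex{1} = 0
g(11) = mex{1,2} = 0
So g(11) = 0.

0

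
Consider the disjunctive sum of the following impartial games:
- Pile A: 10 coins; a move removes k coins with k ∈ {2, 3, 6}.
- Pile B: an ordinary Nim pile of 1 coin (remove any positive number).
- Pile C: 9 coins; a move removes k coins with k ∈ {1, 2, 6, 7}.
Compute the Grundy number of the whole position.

0

For pile A, compute g(0), g(1), … with moves {2, 3, 6}:
g(0) = mex{} = 0
g(1) = mex{} = 0
g(2) = mex{0} = 1
g(3) = mex{0} = 1
g(4) = mex{0,1} = 2
g(5) = mex{1} = 0
g(6) = mex{0,1,2} = 3
g(7) = mex{0,2} = 1
g(8) = mex{0,1,3} = 2
g(9) = mex{1,3} = 0
g(10) = mex{1,2} = 0
So g(10) = 0.
Pile B is a plain Nim pile of size 1, so its Grundy value is 1.
For pile C, compute g(0), g(1), … with moves {1, 2, 6, 7}:
k:     0  1  2  3  4  5  6  7  8  9
g(k):  0  1  2  0  1  2  3  4  0  1
So g(9) = 1.
The value of a disjunctive sum is the nim-sum of the parts.
Combined value = 0 ⊕ 1 ⊕ 1 = 0.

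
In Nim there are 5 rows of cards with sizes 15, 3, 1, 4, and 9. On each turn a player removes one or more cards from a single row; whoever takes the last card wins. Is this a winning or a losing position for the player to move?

Compute the nim-sum pairwise:
15 XOR 3 = 12
12 XOR 1 = 13
13 XOR 4 = 9
9 XOR 9 = 0
The nim-sum is 0, so this is a P-position: the player to move is in a losing position under optimal play.

Losing position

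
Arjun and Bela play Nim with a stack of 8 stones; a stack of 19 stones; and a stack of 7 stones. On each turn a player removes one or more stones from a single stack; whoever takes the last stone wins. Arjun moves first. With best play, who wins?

Arjun wins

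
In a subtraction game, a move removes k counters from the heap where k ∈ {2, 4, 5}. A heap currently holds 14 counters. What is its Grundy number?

0

Grundy values for subtraction set {2, 4, 5}:
g(0) = mex{} = 0
g(1) = mex{} = 0
g(2) = mex{0} = 1
g(3) = mex{0} = 1
g(4) = mex{0,1} = 2
g(5) = mex{0,1} = 2
g(6) = mex{0,1,2} = 3
g(7) = mex{1,2} = 0
g(8) = mex{1,2,3} = 0
g(9) = mex{0,2} = 1
g(10) = mex{0,2,3} = 1
g(11) = mex{0,1,3} = 2
g(12) = mex{0,1} = 2
g(13) = mex{0,1,2} = 3
g(14) = mex{1,2} = 0
So g(14) = 0.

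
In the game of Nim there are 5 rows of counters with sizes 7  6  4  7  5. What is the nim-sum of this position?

7

Compute the nim-sum pairwise:
7 XOR 6 = 1
1 XOR 4 = 5
5 XOR 7 = 2
2 XOR 5 = 7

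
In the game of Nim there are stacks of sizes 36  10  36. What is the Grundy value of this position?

In binary:
  100100  (36)
  001010  (10)
  100100  (36)
  ------
  001010  (10)

10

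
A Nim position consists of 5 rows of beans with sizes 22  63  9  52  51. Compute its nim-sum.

39

Compute the nim-sum pairwise:
22 ⊕ 63 = 41
41 ⊕ 9 = 32
32 ⊕ 52 = 20
20 ⊕ 51 = 39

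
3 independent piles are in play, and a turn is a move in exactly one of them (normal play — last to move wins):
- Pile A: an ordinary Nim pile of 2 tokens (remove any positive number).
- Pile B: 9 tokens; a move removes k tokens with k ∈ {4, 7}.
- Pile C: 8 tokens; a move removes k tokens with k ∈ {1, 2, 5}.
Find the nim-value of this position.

2

Pile A is a plain Nim pile of size 2, so its Grundy value is 2.
Build the Grundy sequence for pile B with g(k) = mex{g(k−s) : s ∈ {4, 7}, s ≤ k}:
k:     0  1  2  3  4  5  6  7  8  9
g(k):  0  0  0  0  1  1  1  1  2  2
So g(9) = 2.
Grundy values for pile C (subtraction set {1, 2, 5}):
g(0) = mex{} = 0
g(1) = mex{0} = 1
g(2) = mex{0,1} = 2
g(3) = mex{1,2} = 0
g(4) = mex{0,2} = 1
g(5) = mex{0,1} = 2
g(6) = mex{1,2} = 0
g(7) = mex{0,2} = 1
g(8) = mex{0,1} = 2
So g(8) = 2.
By the Sprague-Grundy theorem, the Grundy value of a sum of independent games is the XOR of the component values.
Combined value = 2 ⊕ 2 ⊕ 2 = 2.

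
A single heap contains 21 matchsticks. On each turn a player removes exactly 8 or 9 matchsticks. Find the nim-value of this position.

0

Compute g(0), g(1), … for moves {8, 9}:
k:     0  1  2  3  4  5  6  7  8  9 10 11 12 13 14 15 16 17 18 19 20 21
g(k):  0  0  0  0  0  0  0  0  1  1  1  1  1  1  1  1  2  0  0  0  0  0
So g(21) = 0.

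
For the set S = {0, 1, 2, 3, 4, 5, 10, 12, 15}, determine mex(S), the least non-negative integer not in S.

6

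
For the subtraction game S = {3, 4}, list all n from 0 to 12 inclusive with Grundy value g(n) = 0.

Build the Grundy sequence with g(k) = mex{g(k−s) : s ∈ {3, 4}, s ≤ k}:
g(0) = mex{} = 0
g(1) = mex{} = 0
g(2) = mex{} = 0
g(3) = mex{0} = 1
g(4) = mex{0} = 1
g(5) = mex{0} = 1
g(6) = mex{0,1} = 2
g(7) = mex{1} = 0
g(8) = mex{1} = 0
g(9) = mex{1,2} = 0
g(10) = mex{0,2} = 1
g(11) = mex{0} = 1
g(12) = mex{0} = 1
The P-positions (g = 0) in 0..12 are 0, 1, 2, 7, 8, 9.

0, 1, 2, 7, 8, 9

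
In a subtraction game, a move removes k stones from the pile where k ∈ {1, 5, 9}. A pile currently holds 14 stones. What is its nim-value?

0

Grundy values for subtraction set {1, 5, 9}:
k:     0  1  2  3  4  5  6  7  8  9 10 11 12 13 14
g(k):  0  1  0  1  0  1  0  1  0  1  0  1  0  1  0
So g(14) = 0.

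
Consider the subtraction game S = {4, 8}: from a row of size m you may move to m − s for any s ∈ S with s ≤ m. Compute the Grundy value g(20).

Compute g(0), g(1), … for moves {4, 8}:
k:     0  1  2  3  4  5  6  7  8  9 10 11 12 13 14 15 16 17 18 19 20
g(k):  0  0  0  0  1  1  1  1  2  2  2  2  0  0  0  0  1  1  1  1  2
So g(20) = 2.

2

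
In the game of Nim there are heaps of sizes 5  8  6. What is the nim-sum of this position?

11

Nim-sum: 5 ^ 8 ^ 6 = 11.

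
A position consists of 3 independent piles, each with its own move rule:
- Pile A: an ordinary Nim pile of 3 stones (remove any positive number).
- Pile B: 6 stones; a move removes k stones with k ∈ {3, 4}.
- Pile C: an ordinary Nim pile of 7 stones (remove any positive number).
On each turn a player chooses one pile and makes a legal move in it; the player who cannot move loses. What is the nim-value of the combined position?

6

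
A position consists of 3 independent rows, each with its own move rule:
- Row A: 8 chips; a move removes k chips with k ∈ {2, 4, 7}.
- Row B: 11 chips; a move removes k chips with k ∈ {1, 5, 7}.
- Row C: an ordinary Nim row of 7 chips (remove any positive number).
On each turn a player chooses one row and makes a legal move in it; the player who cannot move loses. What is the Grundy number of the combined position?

7

Grundy values for row A (subtraction set {2, 4, 7}):
g(0) = mex{} = 0
g(1) = mex{} = 0
g(2) = mex{0} = 1
g(3) = mex{0} = 1
g(4) = mex{0,1} = 2
g(5) = mex{0,1} = 2
g(6) = mex{1,2} = 0
g(7) = mex{0,1,2} = 3
g(8) = mex{0,2} = 1
So g(8) = 1.
Build the Grundy sequence for row B with g(k) = mex{g(k−s) : s ∈ {1, 5, 7}, s ≤ k}:
k:     0  1  2  3  4  5  6  7  8  9 10 11
g(k):  0  1  0  1  0  1  0  1  0  1  0  1
So g(11) = 1.
Row C is a plain Nim row of size 7, so its Grundy value is 7.
By the Sprague-Grundy theorem, the Grundy value of a sum of independent games is the XOR of the component values.
Combined value = 1 XOR 1 XOR 7 = 7.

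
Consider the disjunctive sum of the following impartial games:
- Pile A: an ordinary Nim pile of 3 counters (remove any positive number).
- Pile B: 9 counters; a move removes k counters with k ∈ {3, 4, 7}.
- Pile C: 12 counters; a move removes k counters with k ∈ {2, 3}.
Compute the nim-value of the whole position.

1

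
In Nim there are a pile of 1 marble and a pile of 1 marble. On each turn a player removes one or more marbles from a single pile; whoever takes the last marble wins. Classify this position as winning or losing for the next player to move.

Losing position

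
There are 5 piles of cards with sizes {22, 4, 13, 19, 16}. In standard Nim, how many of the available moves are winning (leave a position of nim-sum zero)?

3

Compute the nim-sum pairwise:
22 ^ 4 = 18
18 ^ 13 = 31
31 ^ 19 = 12
12 ^ 16 = 28
The overall nim-sum is X = 28. A pile of size p has a winning move iff p XOR X < p (reduce it to p XOR X).
  22: 22 XOR 28 = 10 < 22 — winning move (to 10).
  4: 4 XOR 28 = 24 ≥ 4 — no move.
  13: 13 XOR 28 = 17 ≥ 13 — no move.
  19: 19 XOR 28 = 15 < 19 — winning move (to 15).
  16: 16 XOR 28 = 12 < 16 — winning move (to 12).
That gives 3 winning moves.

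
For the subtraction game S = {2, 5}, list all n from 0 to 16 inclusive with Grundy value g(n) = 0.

Grundy values for subtraction set {2, 5}:
k:     0  1  2  3  4  5  6  7  8  9 10 11 12 13 14 15 16
g(k):  0  0  1  1  0  2  1  0  0  1  1  0  2  1  0  0  1
The P-positions (g = 0) in 0..16 are 0, 1, 4, 7, 8, 11, 14, 15.

0, 1, 4, 7, 8, 11, 14, 15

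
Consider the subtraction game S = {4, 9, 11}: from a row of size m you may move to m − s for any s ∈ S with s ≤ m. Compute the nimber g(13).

3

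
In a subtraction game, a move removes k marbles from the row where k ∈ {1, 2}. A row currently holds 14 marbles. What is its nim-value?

Compute g(0), g(1), … for moves {1, 2}:
g(0) = mex{} = 0
g(1) = mex{0} = 1
g(2) = mex{0,1} = 2
g(3) = mex{1,2} = 0
g(4) = mex{0,2} = 1
g(5) = mex{0,1} = 2
g(6) = mex{1,2} = 0
g(7) = mex{0,2} = 1
g(8) = mex{0,1} = 2
g(9) = mex{1,2} = 0
g(10) = mex{0,2} = 1
g(11) = mex{0,1} = 2
g(12) = mex{1,2} = 0
g(13) = mex{0,2} = 1
g(14) = mex{0,1} = 2
So g(14) = 2.

2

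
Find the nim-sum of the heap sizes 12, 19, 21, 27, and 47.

62

Compute the nim-sum pairwise:
12 ^ 19 = 31
31 ^ 21 = 10
10 ^ 27 = 17
17 ^ 47 = 62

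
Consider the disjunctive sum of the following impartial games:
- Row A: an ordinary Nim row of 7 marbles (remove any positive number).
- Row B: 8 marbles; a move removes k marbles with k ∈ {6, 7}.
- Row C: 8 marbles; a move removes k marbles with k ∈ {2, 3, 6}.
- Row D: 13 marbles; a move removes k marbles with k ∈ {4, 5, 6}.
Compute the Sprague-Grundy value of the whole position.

Row A is a plain Nim row of size 7, so its Grundy value is 7.
Grundy values for row B (subtraction set {6, 7}):
g(0) = mex{} = 0
g(1) = mex{} = 0
g(2) = mex{} = 0
g(3) = mex{} = 0
g(4) = mex{} = 0
g(5) = mex{} = 0
g(6) = mex{0} = 1
g(7) = mex{0} = 1
g(8) = mex{0} = 1
So g(8) = 1.
Grundy values for row C (subtraction set {2, 3, 6}):
g(0) = mex{} = 0
g(1) = mex{} = 0
g(2) = mex{0} = 1
g(3) = mex{0} = 1
g(4) = mex{0,1} = 2
g(5) = mex{1} = 0
g(6) = mex{0,1,2} = 3
g(7) = mex{0,2} = 1
g(8) = mex{0,1,3} = 2
So g(8) = 2.
For row D, compute g(0), g(1), … with moves {4, 5, 6}:
g(0) = mex{} = 0
g(1) = mex{} = 0
g(2) = mex{} = 0
g(3) = mex{} = 0
g(4) = mex{0} = 1
g(5) = mex{0} = 1
g(6) = mex{0} = 1
g(7) = mex{0} = 1
g(8) = mex{0,1} = 2
g(9) = mex{0,1} = 2
g(10) = mex{1} = 0
g(11) = mex{1} = 0
g(12) = mex{1,2} = 0
g(13) = mex{1,2} = 0
So g(13) = 0.
The value of a disjunctive sum is the nim-sum of the parts.
Combined value = 7 ⊕ 1 ⊕ 2 ⊕ 0 = 4.

4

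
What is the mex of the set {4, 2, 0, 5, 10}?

0 is in the set but 1 is not, so the mex is 1.

1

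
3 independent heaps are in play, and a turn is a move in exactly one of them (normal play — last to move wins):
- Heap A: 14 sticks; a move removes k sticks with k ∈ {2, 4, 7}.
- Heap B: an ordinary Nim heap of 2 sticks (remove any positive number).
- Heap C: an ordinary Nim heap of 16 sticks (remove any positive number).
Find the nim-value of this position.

19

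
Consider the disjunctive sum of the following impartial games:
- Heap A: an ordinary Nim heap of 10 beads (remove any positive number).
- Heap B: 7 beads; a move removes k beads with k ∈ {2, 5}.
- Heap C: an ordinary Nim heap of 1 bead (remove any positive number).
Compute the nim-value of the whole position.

11

Heap A is a plain Nim heap of size 10, so its Grundy value is 10.
Build the Grundy sequence for heap B with g(k) = mex{g(k−s) : s ∈ {2, 5}, s ≤ k}:
k:     0  1  2  3  4  5  6  7
g(k):  0  0  1  1  0  2  1  0
So g(7) = 0.
Heap C is a plain Nim heap of size 1, so its Grundy value is 1.
The value of a disjunctive sum is the nim-sum of the parts.
Combined value = 10 ⊕ 0 ⊕ 1 = 11.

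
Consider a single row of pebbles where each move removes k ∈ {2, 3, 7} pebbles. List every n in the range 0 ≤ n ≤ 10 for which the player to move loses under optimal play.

0, 1, 5, 6, 10

Build the Grundy sequence with g(k) = mex{g(k−s) : s ∈ {2, 3, 7}, s ≤ k}:
k:     0  1  2  3  4  5  6  7  8  9 10
g(k):  0  0  1  1  2  0  0  1  1  2  0
The P-positions (g = 0) in 0..10 are 0, 1, 5, 6, 10.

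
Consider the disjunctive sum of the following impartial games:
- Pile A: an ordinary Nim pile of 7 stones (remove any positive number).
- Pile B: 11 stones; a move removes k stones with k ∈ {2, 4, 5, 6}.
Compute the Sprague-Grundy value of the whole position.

6

Pile A is a plain Nim pile of size 7, so its Grundy value is 7.
Grundy values for pile B (subtraction set {2, 4, 5, 6}):
g(0) = mex{} = 0
g(1) = mex{} = 0
g(2) = mex{0} = 1
g(3) = mex{0} = 1
g(4) = mex{0,1} = 2
g(5) = mex{0,1} = 2
g(6) = mex{0,1,2} = 3
g(7) = mex{0,1,2} = 3
g(8) = mex{1,2,3} = 0
g(9) = mex{1,2,3} = 0
g(10) = mex{0,2,3} = 1
g(11) = mex{0,2,3} = 1
So g(11) = 1.
The value of a disjunctive sum is the nim-sum of the parts.
Combined value = 7 ⊕ 1 = 6.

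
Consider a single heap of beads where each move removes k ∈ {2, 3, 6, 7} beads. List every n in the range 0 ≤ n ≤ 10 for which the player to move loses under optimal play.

0, 1, 5, 9, 10

Compute g(0), g(1), … for moves {2, 3, 6, 7}:
g(0) = mex{} = 0
g(1) = mex{} = 0
g(2) = mex{0} = 1
g(3) = mex{0} = 1
g(4) = mex{0,1} = 2
g(5) = mex{1} = 0
g(6) = mex{0,1,2} = 3
g(7) = mex{0,2} = 1
g(8) = mex{0,1,3} = 2
g(9) = mex{1,3} = 0
g(10) = mex{1,2} = 0
The P-positions (g = 0) in 0..10 are 0, 1, 5, 9, 10.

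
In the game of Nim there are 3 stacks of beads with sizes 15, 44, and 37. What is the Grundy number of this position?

6

Compute the nim-sum pairwise:
15 ^ 44 = 35
35 ^ 37 = 6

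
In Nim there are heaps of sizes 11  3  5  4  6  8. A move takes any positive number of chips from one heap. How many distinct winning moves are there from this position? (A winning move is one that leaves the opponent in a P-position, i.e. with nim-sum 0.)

3

Bitwise XOR of the heap sizes:
  1011  (11)
  0011  (3)
  0101  (5)
  0100  (4)
  0110  (6)
  1000  (8)
  ----
  0111  (7)
The overall nim-sum is X = 7. A heap of size p has a winning move iff p XOR X < p (reduce it to p XOR X).
  11: 11 XOR 7 = 12 ≥ 11 — no move.
  3: 3 XOR 7 = 4 ≥ 3 — no move.
  5: 5 XOR 7 = 2 < 5 — winning move (to 2).
  4: 4 XOR 7 = 3 < 4 — winning move (to 3).
  6: 6 XOR 7 = 1 < 6 — winning move (to 1).
  8: 8 XOR 7 = 15 ≥ 8 — no move.
That gives 3 winning moves.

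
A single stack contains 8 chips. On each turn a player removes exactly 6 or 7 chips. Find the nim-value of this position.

Compute g(0), g(1), … for moves {6, 7}:
g(0) = mex{} = 0
g(1) = mex{} = 0
g(2) = mex{} = 0
g(3) = mex{} = 0
g(4) = mex{} = 0
g(5) = mex{} = 0
g(6) = mex{0} = 1
g(7) = mex{0} = 1
g(8) = mex{0} = 1
So g(8) = 1.

1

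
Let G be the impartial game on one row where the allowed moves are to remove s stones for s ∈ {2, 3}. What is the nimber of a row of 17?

Build the Grundy sequence with g(k) = mex{g(k−s) : s ∈ {2, 3}, s ≤ k}:
k:     0  1  2  3  4  5  6  7  8  9 10 11 12 13 14 15 16 17
g(k):  0  0  1  1  2  0  0  1  1  2  0  0  1  1  2  0  0  1
So g(17) = 1.

1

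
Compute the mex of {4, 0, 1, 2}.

3

The values 0, 1, 2 are all present; 3 is the first non-negative integer missing from the set.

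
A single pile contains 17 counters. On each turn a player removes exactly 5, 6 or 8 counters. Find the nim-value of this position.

Build the Grundy sequence with g(k) = mex{g(k−s) : s ∈ {5, 6, 8}, s ≤ k}:
k:     0  1  2  3  4  5  6  7  8  9 10 11 12 13 14 15 16 17
g(k):  0  0  0  0  0  1  1  1  1  1  2  2  2  0  0  0  0  0
So g(17) = 0.

0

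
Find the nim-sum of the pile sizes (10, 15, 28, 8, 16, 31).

30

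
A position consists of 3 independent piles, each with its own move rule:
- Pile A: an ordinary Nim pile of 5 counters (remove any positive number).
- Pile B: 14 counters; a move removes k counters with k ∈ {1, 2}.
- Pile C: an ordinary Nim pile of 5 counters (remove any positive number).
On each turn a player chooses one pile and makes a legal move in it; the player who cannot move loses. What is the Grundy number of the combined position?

Pile A is a plain Nim pile of size 5, so its Grundy value is 5.
For pile B, compute g(0), g(1), … with moves {1, 2}:
k:     0  1  2  3  4  5  6  7  8  9 10 11 12 13 14
g(k):  0  1  2  0  1  2  0  1  2  0  1  2  0  1  2
So g(14) = 2.
Pile C is a plain Nim pile of size 5, so its Grundy value is 5.
The value of a disjunctive sum is the nim-sum of the parts.
Combined value = 5 XOR 2 XOR 5 = 2.

2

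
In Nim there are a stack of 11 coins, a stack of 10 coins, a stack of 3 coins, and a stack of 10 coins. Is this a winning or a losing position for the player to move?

Compute the nim-sum pairwise:
11 XOR 10 = 1
1 XOR 3 = 2
2 XOR 10 = 8
The nim-sum is 8 ≠ 0, so this is an N-position: the player to move can win.

Winning position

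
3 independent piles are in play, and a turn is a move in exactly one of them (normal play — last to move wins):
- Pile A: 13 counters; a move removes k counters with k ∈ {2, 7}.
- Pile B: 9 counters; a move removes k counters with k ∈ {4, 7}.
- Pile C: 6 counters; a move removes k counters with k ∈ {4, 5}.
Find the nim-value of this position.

Grundy values for pile A (subtraction set {2, 7}):
g(0) = mex{} = 0
g(1) = mex{} = 0
g(2) = mex{0} = 1
g(3) = mex{0} = 1
g(4) = mex{1} = 0
g(5) = mex{1} = 0
g(6) = mex{0} = 1
g(7) = mex{0} = 1
g(8) = mex{0,1} = 2
g(9) = mex{1} = 0
g(10) = mex{1,2} = 0
g(11) = mex{0} = 1
g(12) = mex{0} = 1
g(13) = mex{1} = 0
So g(13) = 0.
Grundy values for pile B (subtraction set {4, 7}):
g(0) = mex{} = 0
g(1) = mex{} = 0
g(2) = mex{} = 0
g(3) = mex{} = 0
g(4) = mex{0} = 1
g(5) = mex{0} = 1
g(6) = mex{0} = 1
g(7) = mex{0} = 1
g(8) = mex{0,1} = 2
g(9) = mex{0,1} = 2
So g(9) = 2.
Build the Grundy sequence for pile C with g(k) = mex{g(k−s) : s ∈ {4, 5}, s ≤ k}:
g(0) = mex{} = 0
g(1) = mex{} = 0
g(2) = mex{} = 0
g(3) = mex{} = 0
g(4) = mex{0} = 1
g(5) = mex{0} = 1
g(6) = mex{0} = 1
So g(6) = 1.
By the Sprague-Grundy theorem, the Grundy value of a sum of independent games is the XOR of the component values.
Combined value = 0 XOR 2 XOR 1 = 3.

3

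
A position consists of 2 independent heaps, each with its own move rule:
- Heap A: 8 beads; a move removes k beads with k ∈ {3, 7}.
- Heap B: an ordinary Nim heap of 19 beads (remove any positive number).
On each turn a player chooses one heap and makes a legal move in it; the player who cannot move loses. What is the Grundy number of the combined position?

17

Build the Grundy sequence for heap A with g(k) = mex{g(k−s) : s ∈ {3, 7}, s ≤ k}:
k:     0  1  2  3  4  5  6  7  8
g(k):  0  0  0  1  1  1  0  2  2
So g(8) = 2.
Heap B is a plain Nim heap of size 19, so its Grundy value is 19.
The value of a disjunctive sum is the nim-sum of the parts.
Combined value = 2 XOR 19 = 17.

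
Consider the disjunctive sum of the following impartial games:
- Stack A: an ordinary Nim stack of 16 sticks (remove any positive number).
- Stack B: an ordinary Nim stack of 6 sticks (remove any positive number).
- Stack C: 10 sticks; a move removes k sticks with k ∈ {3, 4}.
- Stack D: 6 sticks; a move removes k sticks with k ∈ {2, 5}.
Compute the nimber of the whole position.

22

Stack A is a plain Nim stack of size 16, so its Grundy value is 16.
Stack B is a plain Nim stack of size 6, so its Grundy value is 6.
Grundy values for stack C (subtraction set {3, 4}):
k:     0  1  2  3  4  5  6  7  8  9 10
g(k):  0  0  0  1  1  1  2  0  0  0  1
So g(10) = 1.
Build the Grundy sequence for stack D with g(k) = mex{g(k−s) : s ∈ {2, 5}, s ≤ k}:
k:     0  1  2  3  4  5  6
g(k):  0  0  1  1  0  2  1
So g(6) = 1.
The value of a disjunctive sum is the nim-sum of the parts.
Combined value = 16 ⊕ 6 ⊕ 1 ⊕ 1 = 22.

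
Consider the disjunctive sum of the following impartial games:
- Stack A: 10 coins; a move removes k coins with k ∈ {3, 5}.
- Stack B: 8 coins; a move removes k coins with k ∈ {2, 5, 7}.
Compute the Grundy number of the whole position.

2

For stack A, compute g(0), g(1), … with moves {3, 5}:
g(0) = mex{} = 0
g(1) = mex{} = 0
g(2) = mex{} = 0
g(3) = mex{0} = 1
g(4) = mex{0} = 1
g(5) = mex{0} = 1
g(6) = mex{0,1} = 2
g(7) = mex{0,1} = 2
g(8) = mex{1} = 0
g(9) = mex{1,2} = 0
g(10) = mex{1,2} = 0
So g(10) = 0.
For stack B, compute g(0), g(1), … with moves {2, 5, 7}:
g(0) = mex{} = 0
g(1) = mex{} = 0
g(2) = mex{0} = 1
g(3) = mex{0} = 1
g(4) = mex{1} = 0
g(5) = mex{0,1} = 2
g(6) = mex{0} = 1
g(7) = mex{0,1,2} = 3
g(8) = mex{0,1} = 2
So g(8) = 2.
The value of a disjunctive sum is the nim-sum of the parts.
Combined value = 0 ⊕ 2 = 2.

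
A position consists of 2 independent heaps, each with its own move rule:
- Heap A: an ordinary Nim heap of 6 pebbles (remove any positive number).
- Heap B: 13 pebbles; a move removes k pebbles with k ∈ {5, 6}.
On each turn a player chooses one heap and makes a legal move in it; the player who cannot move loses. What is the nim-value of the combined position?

6

Heap A is a plain Nim heap of size 6, so its Grundy value is 6.
Grundy values for heap B (subtraction set {5, 6}):
k:     0  1  2  3  4  5  6  7  8  9 10 11 12 13
g(k):  0  0  0  0  0  1  1  1  1  1  2  0  0  0
So g(13) = 0.
By the Sprague-Grundy theorem, the Grundy value of a sum of independent games is the XOR of the component values.
Combined value = 6 ⊕ 0 = 6.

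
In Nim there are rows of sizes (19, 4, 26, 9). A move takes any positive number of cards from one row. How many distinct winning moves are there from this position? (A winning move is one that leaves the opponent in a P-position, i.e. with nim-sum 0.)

Compute the nim-sum pairwise:
19 XOR 4 = 23
23 XOR 26 = 13
13 XOR 9 = 4
The overall nim-sum is X = 4. A row of size p has a winning move iff p XOR X < p (reduce it to p XOR X).
  19: 19 XOR 4 = 23 ≥ 19 — no move.
  4: 4 XOR 4 = 0 < 4 — winning move (to 0).
  26: 26 XOR 4 = 30 ≥ 26 — no move.
  9: 9 XOR 4 = 13 ≥ 9 — no move.
That gives 1 winning move.

1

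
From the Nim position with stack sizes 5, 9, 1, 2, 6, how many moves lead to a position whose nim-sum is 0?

1

Bitwise XOR of the heap sizes:
  0101  (5)
  1001  (9)
  0001  (1)
  0010  (2)
  0110  (6)
  ----
  1001  (9)
The overall nim-sum is X = 9. A stack of size p has a winning move iff p XOR X < p (reduce it to p XOR X).
  5: 5 XOR 9 = 12 ≥ 5 — no move.
  9: 9 XOR 9 = 0 < 9 — winning move (to 0).
  1: 1 XOR 9 = 8 ≥ 1 — no move.
  2: 2 XOR 9 = 11 ≥ 2 — no move.
  6: 6 XOR 9 = 15 ≥ 6 — no move.
That gives 1 winning move.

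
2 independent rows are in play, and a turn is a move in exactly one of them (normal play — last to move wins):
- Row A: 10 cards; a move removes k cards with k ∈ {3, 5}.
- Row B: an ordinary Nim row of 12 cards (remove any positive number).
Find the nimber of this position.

12

Grundy values for row A (subtraction set {3, 5}):
g(0) = mex{} = 0
g(1) = mex{} = 0
g(2) = mex{} = 0
g(3) = mex{0} = 1
g(4) = mex{0} = 1
g(5) = mex{0} = 1
g(6) = mex{0,1} = 2
g(7) = mex{0,1} = 2
g(8) = mex{1} = 0
g(9) = mex{1,2} = 0
g(10) = mex{1,2} = 0
So g(10) = 0.
Row B is a plain Nim row of size 12, so its Grundy value is 12.
The value of a disjunctive sum is the nim-sum of the parts.
Combined value = 0 XOR 12 = 12.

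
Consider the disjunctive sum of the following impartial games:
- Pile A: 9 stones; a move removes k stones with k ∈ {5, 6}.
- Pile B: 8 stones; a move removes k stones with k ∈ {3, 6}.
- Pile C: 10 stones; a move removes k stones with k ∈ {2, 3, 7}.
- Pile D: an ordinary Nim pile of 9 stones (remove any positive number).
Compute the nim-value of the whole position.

Build the Grundy sequence for pile A with g(k) = mex{g(k−s) : s ∈ {5, 6}, s ≤ k}:
g(0) = mex{} = 0
g(1) = mex{} = 0
g(2) = mex{} = 0
g(3) = mex{} = 0
g(4) = mex{} = 0
g(5) = mex{0} = 1
g(6) = mex{0} = 1
g(7) = mex{0} = 1
g(8) = mex{0} = 1
g(9) = mex{0} = 1
So g(9) = 1.
For pile B, compute g(0), g(1), … with moves {3, 6}:
k:     0  1  2  3  4  5  6  7  8
g(k):  0  0  0  1  1  1  2  2  2
So g(8) = 2.
For pile C, compute g(0), g(1), … with moves {2, 3, 7}:
k:     0  1  2  3  4  5  6  7  8  9 10
g(k):  0  0  1  1  2  0  0  1  1  2  0
So g(10) = 0.
Pile D is a plain Nim pile of size 9, so its Grundy value is 9.
The value of a disjunctive sum is the nim-sum of the parts.
Combined value = 1 XOR 2 XOR 0 XOR 9 = 10.

10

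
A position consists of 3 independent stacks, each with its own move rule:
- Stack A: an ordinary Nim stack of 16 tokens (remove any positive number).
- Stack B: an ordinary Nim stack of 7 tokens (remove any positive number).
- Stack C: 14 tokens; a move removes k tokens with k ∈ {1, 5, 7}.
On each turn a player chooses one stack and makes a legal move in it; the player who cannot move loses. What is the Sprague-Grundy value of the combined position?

Stack A is a plain Nim stack of size 16, so its Grundy value is 16.
Stack B is a plain Nim stack of size 7, so its Grundy value is 7.
For stack C, compute g(0), g(1), … with moves {1, 5, 7}:
g(0) = mex{} = 0
g(1) = mex{0} = 1
g(2) = mex{1} = 0
g(3) = mex{0} = 1
g(4) = mex{1} = 0
g(5) = mex{0} = 1
g(6) = mex{1} = 0
g(7) = mex{0} = 1
g(8) = mex{1} = 0
g(9) = mex{0} = 1
g(10) = mex{1} = 0
g(11) = mex{0} = 1
g(12) = mex{1} = 0
g(13) = mex{0} = 1
g(14) = mex{1} = 0
So g(14) = 0.
The value of a disjunctive sum is the nim-sum of the parts.
Combined value = 16 XOR 7 XOR 0 = 23.

23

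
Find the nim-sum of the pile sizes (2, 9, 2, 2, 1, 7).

Bitwise XOR of the heap sizes:
  0010  (2)
  1001  (9)
  0010  (2)
  0010  (2)
  0001  (1)
  0111  (7)
  ----
  1101  (13)

13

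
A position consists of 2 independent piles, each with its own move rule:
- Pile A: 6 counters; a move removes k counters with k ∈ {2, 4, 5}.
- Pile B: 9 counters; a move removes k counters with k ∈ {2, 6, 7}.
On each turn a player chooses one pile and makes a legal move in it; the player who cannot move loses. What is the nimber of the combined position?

3

Grundy values for pile A (subtraction set {2, 4, 5}):
k:     0  1  2  3  4  5  6
g(k):  0  0  1  1  2  2  3
So g(6) = 3.
Grundy values for pile B (subtraction set {2, 6, 7}):
k:     0  1  2  3  4  5  6  7  8  9
g(k):  0  0  1  1  0  0  1  1  2  0
So g(9) = 0.
The value of a disjunctive sum is the nim-sum of the parts.
Combined value = 3 ⊕ 0 = 3.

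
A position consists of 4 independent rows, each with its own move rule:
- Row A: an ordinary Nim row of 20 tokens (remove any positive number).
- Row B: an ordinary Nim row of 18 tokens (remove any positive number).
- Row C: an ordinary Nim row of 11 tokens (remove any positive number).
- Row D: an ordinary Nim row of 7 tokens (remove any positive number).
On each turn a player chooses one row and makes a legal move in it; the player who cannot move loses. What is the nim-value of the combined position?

Row A is a plain Nim row of size 20, so its Grundy value is 20.
Row B is a plain Nim row of size 18, so its Grundy value is 18.
Row C is a plain Nim row of size 11, so its Grundy value is 11.
Row D is a plain Nim row of size 7, so its Grundy value is 7.
By the Sprague-Grundy theorem, the Grundy value of a sum of independent games is the XOR of the component values.
Combined value = 20 ⊕ 18 ⊕ 11 ⊕ 7 = 10.

10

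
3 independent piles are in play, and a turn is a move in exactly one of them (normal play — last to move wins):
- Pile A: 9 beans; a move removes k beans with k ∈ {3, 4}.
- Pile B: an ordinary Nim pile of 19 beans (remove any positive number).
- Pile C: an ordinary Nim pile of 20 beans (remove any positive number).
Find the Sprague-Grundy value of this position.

7

Grundy values for pile A (subtraction set {3, 4}):
k:     0  1  2  3  4  5  6  7  8  9
g(k):  0  0  0  1  1  1  2  0  0  0
So g(9) = 0.
Pile B is a plain Nim pile of size 19, so its Grundy value is 19.
Pile C is a plain Nim pile of size 20, so its Grundy value is 20.
The value of a disjunctive sum is the nim-sum of the parts.
Combined value = 0 XOR 19 XOR 20 = 7.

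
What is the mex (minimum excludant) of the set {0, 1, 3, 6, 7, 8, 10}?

The values 0, 1 are all present; 2 is the first non-negative integer missing from the set.

2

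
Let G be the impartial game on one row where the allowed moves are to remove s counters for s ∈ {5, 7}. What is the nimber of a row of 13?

Grundy values for subtraction set {5, 7}:
k:     0  1  2  3  4  5  6  7  8  9 10 11 12 13
g(k):  0  0  0  0  0  1  1  1  1  1  2  2  0  0
So g(13) = 0.

0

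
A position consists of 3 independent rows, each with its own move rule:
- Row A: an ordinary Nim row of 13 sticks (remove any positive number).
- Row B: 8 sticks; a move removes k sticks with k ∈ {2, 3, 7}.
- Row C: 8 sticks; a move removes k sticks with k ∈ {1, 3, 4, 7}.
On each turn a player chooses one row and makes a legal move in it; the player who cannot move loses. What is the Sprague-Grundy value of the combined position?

Row A is a plain Nim row of size 13, so its Grundy value is 13.
Build the Grundy sequence for row B with g(k) = mex{g(k−s) : s ∈ {2, 3, 7}, s ≤ k}:
g(0) = mex{} = 0
g(1) = mex{} = 0
g(2) = mex{0} = 1
g(3) = mex{0} = 1
g(4) = mex{0,1} = 2
g(5) = mex{1} = 0
g(6) = mex{1,2} = 0
g(7) = mex{0,2} = 1
g(8) = mex{0} = 1
So g(8) = 1.
Grundy values for row C (subtraction set {1, 3, 4, 7}):
g(0) = mex{} = 0
g(1) = mex{0} = 1
g(2) = mex{1} = 0
g(3) = mex{0} = 1
g(4) = mex{0,1} = 2
g(5) = mex{0,1,2} = 3
g(6) = mex{0,1,3} = 2
g(7) = mex{0,1,2} = 3
g(8) = mex{1,2,3} = 0
So g(8) = 0.
By the Sprague-Grundy theorem, the Grundy value of a sum of independent games is the XOR of the component values.
Combined value = 13 XOR 1 XOR 0 = 12.

12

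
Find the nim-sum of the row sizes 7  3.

Write each in binary and XOR column by column:
  111  (7)
  011  (3)
  ---
  100  (4)

4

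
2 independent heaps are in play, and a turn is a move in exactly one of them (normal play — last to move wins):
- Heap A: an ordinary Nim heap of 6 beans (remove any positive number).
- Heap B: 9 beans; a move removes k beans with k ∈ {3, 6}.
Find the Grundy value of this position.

6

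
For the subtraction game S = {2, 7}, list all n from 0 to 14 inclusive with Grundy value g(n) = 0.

0, 1, 4, 5, 9, 10, 13, 14

Build the Grundy sequence with g(k) = mex{g(k−s) : s ∈ {2, 7}, s ≤ k}:
g(0) = mex{} = 0
g(1) = mex{} = 0
g(2) = mex{0} = 1
g(3) = mex{0} = 1
g(4) = mex{1} = 0
g(5) = mex{1} = 0
g(6) = mex{0} = 1
g(7) = mex{0} = 1
g(8) = mex{0,1} = 2
g(9) = mex{1} = 0
g(10) = mex{1,2} = 0
g(11) = mex{0} = 1
g(12) = mex{0} = 1
g(13) = mex{1} = 0
g(14) = mex{1} = 0
The P-positions (g = 0) in 0..14 are 0, 1, 4, 5, 9, 10, 13, 14.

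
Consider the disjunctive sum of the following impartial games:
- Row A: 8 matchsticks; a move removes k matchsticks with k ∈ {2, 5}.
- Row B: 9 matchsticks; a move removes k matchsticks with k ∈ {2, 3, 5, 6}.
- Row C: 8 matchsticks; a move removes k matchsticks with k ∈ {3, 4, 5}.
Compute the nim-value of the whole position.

0

For row A, compute g(0), g(1), … with moves {2, 5}:
g(0) = mex{} = 0
g(1) = mex{} = 0
g(2) = mex{0} = 1
g(3) = mex{0} = 1
g(4) = mex{1} = 0
g(5) = mex{0,1} = 2
g(6) = mex{0} = 1
g(7) = mex{1,2} = 0
g(8) = mex{1} = 0
So g(8) = 0.
For row B, compute g(0), g(1), … with moves {2, 3, 5, 6}:
k:     0  1  2  3  4  5  6  7  8  9
g(k):  0  0  1  1  2  2  3  3  0  0
So g(9) = 0.
Build the Grundy sequence for row C with g(k) = mex{g(k−s) : s ∈ {3, 4, 5}, s ≤ k}:
g(0) = mex{} = 0
g(1) = mex{} = 0
g(2) = mex{} = 0
g(3) = mex{0} = 1
g(4) = mex{0} = 1
g(5) = mex{0} = 1
g(6) = mex{0,1} = 2
g(7) = mex{0,1} = 2
g(8) = mex{1} = 0
So g(8) = 0.
By the Sprague-Grundy theorem, the Grundy value of a sum of independent games is the XOR of the component values.
Combined value = 0 XOR 0 XOR 0 = 0.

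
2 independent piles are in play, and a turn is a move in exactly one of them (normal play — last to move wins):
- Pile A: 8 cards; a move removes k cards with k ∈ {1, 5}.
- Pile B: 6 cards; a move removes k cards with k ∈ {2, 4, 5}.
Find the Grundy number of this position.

3

For pile A, compute g(0), g(1), … with moves {1, 5}:
g(0) = mex{} = 0
g(1) = mex{0} = 1
g(2) = mex{1} = 0
g(3) = mex{0} = 1
g(4) = mex{1} = 0
g(5) = mex{0} = 1
g(6) = mex{1} = 0
g(7) = mex{0} = 1
g(8) = mex{1} = 0
So g(8) = 0.
Grundy values for pile B (subtraction set {2, 4, 5}):
k:     0  1  2  3  4  5  6
g(k):  0  0  1  1  2  2  3
So g(6) = 3.
The value of a disjunctive sum is the nim-sum of the parts.
Combined value = 0 XOR 3 = 3.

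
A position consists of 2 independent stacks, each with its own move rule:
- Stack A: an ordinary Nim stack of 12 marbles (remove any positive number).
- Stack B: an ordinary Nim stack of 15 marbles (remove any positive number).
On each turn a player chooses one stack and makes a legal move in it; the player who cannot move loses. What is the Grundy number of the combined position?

3

Stack A is a plain Nim stack of size 12, so its Grundy value is 12.
Stack B is a plain Nim stack of size 15, so its Grundy value is 15.
The value of a disjunctive sum is the nim-sum of the parts.
Combined value = 12 XOR 15 = 3.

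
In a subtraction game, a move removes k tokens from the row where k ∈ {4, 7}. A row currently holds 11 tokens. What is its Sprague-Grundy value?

Grundy values for subtraction set {4, 7}:
g(0) = mex{} = 0
g(1) = mex{} = 0
g(2) = mex{} = 0
g(3) = mex{} = 0
g(4) = mex{0} = 1
g(5) = mex{0} = 1
g(6) = mex{0} = 1
g(7) = mex{0} = 1
g(8) = mex{0,1} = 2
g(9) = mex{0,1} = 2
g(10) = mex{0,1} = 2
g(11) = mex{1} = 0
So g(11) = 0.

0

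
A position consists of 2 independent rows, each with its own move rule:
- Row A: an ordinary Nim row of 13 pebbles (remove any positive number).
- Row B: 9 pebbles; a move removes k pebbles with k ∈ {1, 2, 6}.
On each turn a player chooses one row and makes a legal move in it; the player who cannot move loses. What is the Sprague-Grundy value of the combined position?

15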